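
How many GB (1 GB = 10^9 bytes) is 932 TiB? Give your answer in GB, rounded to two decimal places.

1,024,744.84 GB

932 TiB = 932 × 2^40 bytes = 1,024,744,837,087,232 bytes
1 GB = 10^9 bytes = 1,000,000,000 bytes
1,024,744,837,087,232 / 1,000,000,000 = 1,024,744.84 GB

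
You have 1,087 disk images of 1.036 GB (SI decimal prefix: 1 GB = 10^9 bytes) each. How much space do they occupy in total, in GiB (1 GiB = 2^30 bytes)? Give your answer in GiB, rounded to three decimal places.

1,048.792 GiB

Total = 1,087 × 1.036 GB = 1126.132 GB
= 1126.132 × 1,000,000,000 bytes = 1,126,132,000,000 bytes
1 GiB = 1,073,741,824 bytes
1,126,132,000,000 / 1,073,741,824 = 1,048.792 GiB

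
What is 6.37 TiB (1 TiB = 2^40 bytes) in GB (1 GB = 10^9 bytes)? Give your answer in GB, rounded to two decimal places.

7,003.89 GB

6.37 TiB × 1,099,511,627,776 bytes/TiB = 7,003,889,068,933.12 bytes
1 GB = 10^9 bytes = 1,000,000,000 bytes
7,003,889,068,933.12 / 1,000,000,000 = 7,003.89 GB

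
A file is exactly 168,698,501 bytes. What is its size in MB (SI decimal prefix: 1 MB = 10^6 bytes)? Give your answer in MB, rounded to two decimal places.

168,698,501 bytes given.
1 MB = 1,000,000 bytes
168,698,501 / 1,000,000 = 168.70 MB

168.70 MB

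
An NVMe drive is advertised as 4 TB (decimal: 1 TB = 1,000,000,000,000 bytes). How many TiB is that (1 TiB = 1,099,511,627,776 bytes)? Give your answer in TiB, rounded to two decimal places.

3.64 TiB

4 TB = 4 × 10^12 bytes = 4,000,000,000,000 bytes
1 TiB = 1,099,511,627,776 bytes
4,000,000,000,000 / 1,099,511,627,776 = 3.64 TiB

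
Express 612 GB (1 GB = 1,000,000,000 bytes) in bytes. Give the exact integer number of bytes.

612,000,000,000 bytes

612 × 1,000,000,000 = 612,000,000,000 bytes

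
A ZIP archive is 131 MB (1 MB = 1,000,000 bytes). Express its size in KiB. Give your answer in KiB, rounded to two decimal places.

131 MB = 131 × 10^6 bytes = 131,000,000 bytes
1 KiB = 2^10 bytes = 1,024 bytes
131,000,000 / 1,024 = 127,929.69 KiB

127,929.69 KiB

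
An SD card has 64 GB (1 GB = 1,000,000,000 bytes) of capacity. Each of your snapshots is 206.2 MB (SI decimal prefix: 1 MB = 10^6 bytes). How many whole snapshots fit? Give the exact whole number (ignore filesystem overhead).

310

Capacity: 64 GB = 64,000,000,000 bytes
Per item: 206.2 MB = 206,200,000 bytes
⌊64,000,000,000 / 206,200,000⌋ = 310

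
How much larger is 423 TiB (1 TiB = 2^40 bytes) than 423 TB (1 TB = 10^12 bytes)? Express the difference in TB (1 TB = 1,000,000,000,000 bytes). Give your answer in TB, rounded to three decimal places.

42.093 TB

423 TiB = 423 × 1,099,511,627,776 = 465,093,418,549,248 bytes
423 TB = 423 × 1,000,000,000,000 = 423,000,000,000,000 bytes
difference = 42,093,418,549,248 bytes
42,093,418,549,248 / 1,000,000,000,000 = 42.093 TB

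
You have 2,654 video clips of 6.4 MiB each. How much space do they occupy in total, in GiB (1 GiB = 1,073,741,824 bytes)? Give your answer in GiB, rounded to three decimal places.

Total = 2,654 × 6.4 MiB = 16985.6 MiB
= 16985.6 × 1,048,576 bytes = 17,810,692,505.6 bytes
1 GiB = 1,073,741,824 bytes
17,810,692,505.6 / 1,073,741,824 = 16.588 GiB

16.588 GiB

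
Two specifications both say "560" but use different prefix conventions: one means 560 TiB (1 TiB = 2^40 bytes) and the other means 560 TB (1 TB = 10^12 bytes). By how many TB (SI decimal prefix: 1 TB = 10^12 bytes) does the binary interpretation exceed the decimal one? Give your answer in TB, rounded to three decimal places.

560 TiB = 560 × 1,099,511,627,776 = 615,726,511,554,560 bytes
560 TB = 560 × 1,000,000,000,000 = 560,000,000,000,000 bytes
difference = 55,726,511,554,560 bytes
55,726,511,554,560 / 1,000,000,000,000 = 55.727 TB

55.727 TB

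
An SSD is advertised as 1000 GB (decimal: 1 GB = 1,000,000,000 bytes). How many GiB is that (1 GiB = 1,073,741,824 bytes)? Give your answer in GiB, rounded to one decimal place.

931.3 GiB

1000 GB = 1000 × 10^9 bytes = 1,000,000,000,000 bytes
1 GiB = 2^30 bytes = 1,073,741,824 bytes
1,000,000,000,000 / 1,073,741,824 = 931.3 GiB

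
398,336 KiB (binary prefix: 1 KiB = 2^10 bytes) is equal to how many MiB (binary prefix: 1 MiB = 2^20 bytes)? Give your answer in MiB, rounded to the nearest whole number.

398,336 KiB × 1,024 bytes/KiB = 407,896,064 bytes
1 MiB = 2^20 bytes = 1,048,576 bytes
407,896,064 / 1,048,576 = 389 MiB

389 MiB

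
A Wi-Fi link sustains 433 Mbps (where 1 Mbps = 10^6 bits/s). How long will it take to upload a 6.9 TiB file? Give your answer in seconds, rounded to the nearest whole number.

6.9 TiB = 7,586,630,231,654.4 bytes = 60,693,041,853,235.2 bits
433 Mbps = 433,000,000 bits/s
time = 60,693,041,853,235.2 / 433,000,000 = 140,169 s

140,169 seconds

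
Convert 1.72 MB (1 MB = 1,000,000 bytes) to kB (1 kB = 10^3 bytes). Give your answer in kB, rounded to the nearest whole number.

1.72 MB × 1,000,000 bytes/MB = 1,720,000 bytes
1 kB = 1,000 bytes
1,720,000 / 1,000 = 1,720 kB

1,720 kB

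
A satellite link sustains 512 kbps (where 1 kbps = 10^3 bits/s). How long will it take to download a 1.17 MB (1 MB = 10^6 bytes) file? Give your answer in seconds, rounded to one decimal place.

1.17 MB = 1,170,000 bytes = 9,360,000 bits
512 kbps = 512,000 bits/s
time = 9,360,000 / 512,000 = 18.3 s

18.3 seconds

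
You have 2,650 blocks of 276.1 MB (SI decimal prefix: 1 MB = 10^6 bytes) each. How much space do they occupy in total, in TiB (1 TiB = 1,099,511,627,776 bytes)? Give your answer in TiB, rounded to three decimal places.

0.665 TiB

Total = 2,650 × 276.1 MB = 731,665 MB
= 731,665 × 1,000,000 bytes = 731,665,000,000 bytes
1 TiB = 1,099,511,627,776 bytes
731,665,000,000 / 1,099,511,627,776 = 0.665 TiB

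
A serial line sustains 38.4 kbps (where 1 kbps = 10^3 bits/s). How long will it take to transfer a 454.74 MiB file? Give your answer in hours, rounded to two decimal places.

454.74 MiB = 476,829,450.24 bytes = 3,814,635,601.92 bits
38.4 kbps = 38,400 bits/s
time = 3,814,635,601.92 / 38,400 = 99,339.4688 s
99,339.4688 s / 3600 = 27.59 hours

27.59 hours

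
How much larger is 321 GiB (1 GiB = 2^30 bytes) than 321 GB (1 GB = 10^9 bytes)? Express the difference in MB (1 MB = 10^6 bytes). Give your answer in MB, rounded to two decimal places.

321 GiB = 321 × 1,073,741,824 = 344,671,125,504 bytes
321 GB = 321 × 1,000,000,000 = 321,000,000,000 bytes
difference = 23,671,125,504 bytes
23,671,125,504 / 1,000,000 = 23,671.13 MB

23,671.13 MB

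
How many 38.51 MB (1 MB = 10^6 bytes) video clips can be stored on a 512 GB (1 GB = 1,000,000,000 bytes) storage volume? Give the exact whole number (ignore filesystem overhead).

13,295

Capacity: 512 GB = 512,000,000,000 bytes
Per item: 38.51 MB = 38,510,000 bytes
⌊512,000,000,000 / 38,510,000⌋ = 13,295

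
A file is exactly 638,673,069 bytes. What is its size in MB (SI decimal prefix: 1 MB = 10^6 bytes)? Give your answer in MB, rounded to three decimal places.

638.673 MB

638,673,069 bytes given.
1 MB = 10^6 bytes = 1,000,000 bytes
638,673,069 / 1,000,000 = 638.673 MB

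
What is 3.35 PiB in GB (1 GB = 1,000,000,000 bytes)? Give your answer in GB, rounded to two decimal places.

3,771,764.69 GB

3.35 PiB = 3.35 × 2^50 bytes = 3,771,764,687,922,790.4 bytes
1 GB = 10^9 bytes = 1,000,000,000 bytes
3,771,764,687,922,790.4 / 1,000,000,000 = 3,771,764.69 GB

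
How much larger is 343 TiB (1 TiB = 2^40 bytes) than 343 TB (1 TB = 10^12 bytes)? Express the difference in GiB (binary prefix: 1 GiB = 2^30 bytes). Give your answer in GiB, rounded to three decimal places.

343 TiB = 343 × 1,099,511,627,776 = 377,132,488,327,168 bytes
343 TB = 343 × 1,000,000,000,000 = 343,000,000,000,000 bytes
difference = 34,132,488,327,168 bytes
34,132,488,327,168 / 1,073,741,824 = 31,788.357 GiB

31,788.357 GiB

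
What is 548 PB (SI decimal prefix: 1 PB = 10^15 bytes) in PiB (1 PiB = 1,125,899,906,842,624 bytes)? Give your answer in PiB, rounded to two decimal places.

486.72 PiB

548 PB = 548 × 10^15 bytes = 548,000,000,000,000,000 bytes
1 PiB = 1,125,899,906,842,624 bytes
548,000,000,000,000,000 / 1,125,899,906,842,624 = 486.72 PiB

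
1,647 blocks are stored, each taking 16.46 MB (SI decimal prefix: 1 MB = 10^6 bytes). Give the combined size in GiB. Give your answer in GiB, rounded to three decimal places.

Total = 1,647 × 16.46 MB = 27109.62 MB
= 27109.62 × 1,000,000 bytes = 27,109,620,000 bytes
1 GiB = 1,073,741,824 bytes
27,109,620,000 / 1,073,741,824 = 25.248 GiB

25.248 GiB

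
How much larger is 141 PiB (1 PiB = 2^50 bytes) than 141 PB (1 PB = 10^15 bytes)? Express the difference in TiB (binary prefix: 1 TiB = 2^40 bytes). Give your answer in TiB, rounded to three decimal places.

141 PiB = 141 × 1,125,899,906,842,624 = 158,751,886,864,809,984 bytes
141 PB = 141 × 1,000,000,000,000,000 = 141,000,000,000,000,000 bytes
difference = 17,751,886,864,809,984 bytes
17,751,886,864,809,984 / 1,099,511,627,776 = 16,145.247 TiB

16,145.247 TiB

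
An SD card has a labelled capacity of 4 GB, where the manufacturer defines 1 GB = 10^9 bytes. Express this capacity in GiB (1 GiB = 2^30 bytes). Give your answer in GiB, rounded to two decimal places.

4 GB × 1,000,000,000 bytes/GB = 4,000,000,000 bytes
1 GiB = 1,073,741,824 bytes
4,000,000,000 / 1,073,741,824 = 3.73 GiB

3.73 GiB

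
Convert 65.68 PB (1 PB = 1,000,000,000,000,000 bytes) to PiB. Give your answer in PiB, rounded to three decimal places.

65.68 PB = 65.68 × 10^15 bytes = 65,680,000,000,000,000 bytes
1 PiB = 1,125,899,906,842,624 bytes
65,680,000,000,000,000 / 1,125,899,906,842,624 = 58.336 PiB

58.336 PiB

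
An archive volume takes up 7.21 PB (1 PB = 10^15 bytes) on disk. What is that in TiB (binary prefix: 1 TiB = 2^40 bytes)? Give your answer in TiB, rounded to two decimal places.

7.21 PB = 7.21 × 10^15 bytes = 7,210,000,000,000,000 bytes
1 TiB = 2^40 bytes = 1,099,511,627,776 bytes
7,210,000,000,000,000 / 1,099,511,627,776 = 6,557.46 TiB

6,557.46 TiB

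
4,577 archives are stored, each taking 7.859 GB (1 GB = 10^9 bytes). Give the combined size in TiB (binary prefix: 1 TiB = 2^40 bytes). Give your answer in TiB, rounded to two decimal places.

32.72 TiB

Total = 4,577 × 7.859 GB = 35970.643 GB
= 35970.643 × 1,000,000,000 bytes = 35,970,643,000,000 bytes
1 TiB = 1,099,511,627,776 bytes
35,970,643,000,000 / 1,099,511,627,776 = 32.72 TiB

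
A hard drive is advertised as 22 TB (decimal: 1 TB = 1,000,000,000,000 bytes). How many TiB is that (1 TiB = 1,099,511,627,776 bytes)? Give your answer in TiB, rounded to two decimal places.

20.01 TiB

22 TB = 22 × 10^12 bytes = 22,000,000,000,000 bytes
1 TiB = 2^40 bytes = 1,099,511,627,776 bytes
22,000,000,000,000 / 1,099,511,627,776 = 20.01 TiB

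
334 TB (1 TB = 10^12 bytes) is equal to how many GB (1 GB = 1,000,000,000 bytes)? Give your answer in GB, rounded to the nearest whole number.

334,000 GB

334 TB = 334 × 10^12 bytes = 334,000,000,000,000 bytes
1 GB = 10^9 bytes = 1,000,000,000 bytes
334,000,000,000,000 / 1,000,000,000 = 334,000 GB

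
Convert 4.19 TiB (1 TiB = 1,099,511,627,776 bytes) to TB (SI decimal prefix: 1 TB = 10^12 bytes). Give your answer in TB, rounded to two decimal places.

4.19 TiB × 1,099,511,627,776 bytes/TiB = 4,606,953,720,381.44 bytes
1 TB = 1,000,000,000,000 bytes
4,606,953,720,381.44 / 1,000,000,000,000 = 4.61 TB

4.61 TB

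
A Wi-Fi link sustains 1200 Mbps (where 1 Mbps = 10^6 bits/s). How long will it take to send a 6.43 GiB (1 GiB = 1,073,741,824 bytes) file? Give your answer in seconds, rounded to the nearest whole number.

46 seconds

6.43 GiB = 6,904,159,928.32 bytes = 55,233,279,426.56 bits
1200 Mbps = 1,200,000,000 bits/s
time = 55,233,279,426.56 / 1,200,000,000 = 46 s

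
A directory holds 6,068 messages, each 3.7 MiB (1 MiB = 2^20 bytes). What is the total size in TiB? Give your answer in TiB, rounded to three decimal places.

0.021 TiB

Total = 6,068 × 3.7 MiB = 22451.6 MiB
= 22451.6 × 1,048,576 bytes = 23,542,208,921.6 bytes
1 TiB = 1,099,511,627,776 bytes
23,542,208,921.6 / 1,099,511,627,776 = 0.021 TiB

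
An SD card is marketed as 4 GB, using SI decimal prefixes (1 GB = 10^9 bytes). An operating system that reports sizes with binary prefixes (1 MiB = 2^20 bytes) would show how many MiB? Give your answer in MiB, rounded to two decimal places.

4 GB = 4 × 10^9 bytes = 4,000,000,000 bytes
1 MiB = 2^20 bytes = 1,048,576 bytes
4,000,000,000 / 1,048,576 = 3,814.70 MiB

3,814.70 MiB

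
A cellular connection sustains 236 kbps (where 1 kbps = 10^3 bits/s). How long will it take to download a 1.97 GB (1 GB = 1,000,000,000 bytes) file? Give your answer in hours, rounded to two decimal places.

18.55 hours

1.97 GB = 1,970,000,000 bytes = 15,760,000,000 bits
236 kbps = 236,000 bits/s
time = 15,760,000,000 / 236,000 = 66,779.6610 s
66,779.6610 s / 3600 = 18.55 hours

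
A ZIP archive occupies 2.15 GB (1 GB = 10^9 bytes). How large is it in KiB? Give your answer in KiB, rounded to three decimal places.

2,099,609.375 KiB

2.15 GB × 1,000,000,000 bytes/GB = 2,150,000,000 bytes
1 KiB = 2^10 bytes = 1,024 bytes
2,150,000,000 / 1,024 = 2,099,609.375 KiB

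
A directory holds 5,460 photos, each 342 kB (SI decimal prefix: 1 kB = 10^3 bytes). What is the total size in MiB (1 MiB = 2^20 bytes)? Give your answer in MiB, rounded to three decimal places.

1,780.815 MiB

Total = 5,460 × 342 kB = 1,867,320 kB
= 1,867,320 × 1,000 bytes = 1,867,320,000 bytes
1 MiB = 1,048,576 bytes
1,867,320,000 / 1,048,576 = 1,780.815 MiB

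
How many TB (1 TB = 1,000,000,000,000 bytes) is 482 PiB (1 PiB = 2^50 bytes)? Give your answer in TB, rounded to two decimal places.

482 PiB = 482 × 2^50 bytes = 542,683,755,098,144,768 bytes
1 TB = 1,000,000,000,000 bytes
542,683,755,098,144,768 / 1,000,000,000,000 = 542,683.76 TB

542,683.76 TB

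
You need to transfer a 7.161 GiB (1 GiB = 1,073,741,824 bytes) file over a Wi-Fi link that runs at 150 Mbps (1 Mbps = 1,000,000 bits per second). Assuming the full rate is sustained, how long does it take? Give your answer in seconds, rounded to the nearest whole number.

7.161 GiB = 7,689,065,201.664 bytes = 61,512,521,613.312 bits
150 Mbps = 150,000,000 bits/s
time = 61,512,521,613.312 / 150,000,000 = 410 s

410 seconds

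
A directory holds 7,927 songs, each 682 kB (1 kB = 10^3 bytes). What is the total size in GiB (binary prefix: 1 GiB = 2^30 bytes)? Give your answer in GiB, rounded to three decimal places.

5.035 GiB

Total = 7,927 × 682 kB = 5,406,214 kB
= 5,406,214 × 1,000 bytes = 5,406,214,000 bytes
1 GiB = 1,073,741,824 bytes
5,406,214,000 / 1,073,741,824 = 5.035 GiB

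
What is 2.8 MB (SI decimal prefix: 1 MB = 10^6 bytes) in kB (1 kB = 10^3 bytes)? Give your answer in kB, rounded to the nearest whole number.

2.8 MB = 2.8 × 10^6 bytes = 2,800,000 bytes
1 kB = 1,000 bytes
2,800,000 / 1,000 = 2,800 kB

2,800 kB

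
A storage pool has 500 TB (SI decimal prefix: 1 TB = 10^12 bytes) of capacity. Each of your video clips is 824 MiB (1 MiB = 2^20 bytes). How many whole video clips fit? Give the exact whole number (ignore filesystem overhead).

Capacity: 500 TB = 500,000,000,000,000 bytes
Per item: 824 MiB = 864,026,624 bytes
⌊500,000,000,000,000 / 864,026,624⌋ = 578,685

578,685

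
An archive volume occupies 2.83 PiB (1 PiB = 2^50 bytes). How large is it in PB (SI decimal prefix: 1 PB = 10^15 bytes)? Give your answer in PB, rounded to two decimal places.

3.19 PB

2.83 PiB × 1,125,899,906,842,624 bytes/PiB = 3,186,296,736,364,625.92 bytes
1 PB = 1,000,000,000,000,000 bytes
3,186,296,736,364,625.92 / 1,000,000,000,000,000 = 3.19 PB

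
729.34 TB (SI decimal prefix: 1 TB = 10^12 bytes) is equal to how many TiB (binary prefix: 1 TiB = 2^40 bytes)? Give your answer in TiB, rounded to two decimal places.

729.34 TB × 1,000,000,000,000 bytes/TB = 729,340,000,000,000 bytes
1 TiB = 1,099,511,627,776 bytes
729,340,000,000,000 / 1,099,511,627,776 = 663.33 TiB

663.33 TiB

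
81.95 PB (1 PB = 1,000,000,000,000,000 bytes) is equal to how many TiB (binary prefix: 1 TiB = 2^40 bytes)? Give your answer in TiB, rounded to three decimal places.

81.95 PB = 81.95 × 10^15 bytes = 81,950,000,000,000,000 bytes
1 TiB = 1,099,511,627,776 bytes
81,950,000,000,000,000 / 1,099,511,627,776 = 74,533.091 TiB

74,533.091 TiB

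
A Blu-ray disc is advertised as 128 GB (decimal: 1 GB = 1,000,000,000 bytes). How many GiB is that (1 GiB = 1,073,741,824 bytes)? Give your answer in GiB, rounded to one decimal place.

128 GB = 128 × 10^9 bytes = 128,000,000,000 bytes
1 GiB = 1,073,741,824 bytes
128,000,000,000 / 1,073,741,824 = 119.2 GiB

119.2 GiB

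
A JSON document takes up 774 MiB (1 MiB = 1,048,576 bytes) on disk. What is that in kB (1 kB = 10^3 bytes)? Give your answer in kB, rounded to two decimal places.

811,597.82 kB

774 MiB × 1,048,576 bytes/MiB = 811,597,824 bytes
1 kB = 1,000 bytes
811,597,824 / 1,000 = 811,597.82 kB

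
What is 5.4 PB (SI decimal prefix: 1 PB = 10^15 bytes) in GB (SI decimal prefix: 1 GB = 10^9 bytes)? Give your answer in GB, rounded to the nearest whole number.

5,400,000 GB

5.4 PB × 1,000,000,000,000,000 bytes/PB = 5,400,000,000,000,000 bytes
1 GB = 10^9 bytes = 1,000,000,000 bytes
5,400,000,000,000,000 / 1,000,000,000 = 5,400,000 GB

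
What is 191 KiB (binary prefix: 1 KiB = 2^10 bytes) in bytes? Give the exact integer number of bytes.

191 × 1,024 = 195,584 bytes

195,584 bytes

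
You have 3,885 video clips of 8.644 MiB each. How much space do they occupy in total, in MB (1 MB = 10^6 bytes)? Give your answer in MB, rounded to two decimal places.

Total = 3,885 × 8.644 MiB = 33581.94 MiB
= 33581.94 × 1,048,576 bytes = 35,213,216,317.44 bytes
1 MB = 1,000,000 bytes
35,213,216,317.44 / 1,000,000 = 35,213.22 MB

35,213.22 MB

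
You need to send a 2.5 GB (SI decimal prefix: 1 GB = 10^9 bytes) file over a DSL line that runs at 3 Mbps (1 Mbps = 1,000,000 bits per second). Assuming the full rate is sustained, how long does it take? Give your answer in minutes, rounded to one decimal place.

2.5 GB = 2,500,000,000 bytes = 20,000,000,000 bits
3 Mbps = 3,000,000 bits/s
time = 20,000,000,000 / 3,000,000 = 6,666.67 s
6,666.67 s / 60 = 111.1 minutes

111.1 minutes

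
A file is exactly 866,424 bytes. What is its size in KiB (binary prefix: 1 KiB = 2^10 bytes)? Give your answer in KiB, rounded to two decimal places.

846.12 KiB

866,424 bytes given.
1 KiB = 2^10 bytes = 1,024 bytes
866,424 / 1,024 = 846.12 KiB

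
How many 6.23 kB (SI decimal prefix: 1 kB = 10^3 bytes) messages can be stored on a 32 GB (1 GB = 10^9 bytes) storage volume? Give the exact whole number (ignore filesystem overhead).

Capacity: 32 GB = 32,000,000,000 bytes
Per item: 6.23 kB = 6,230 bytes
⌊32,000,000,000 / 6,230⌋ = 5,136,436

5,136,436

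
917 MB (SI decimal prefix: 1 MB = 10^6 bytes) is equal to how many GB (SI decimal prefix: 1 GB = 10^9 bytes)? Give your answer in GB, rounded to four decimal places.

917 MB = 917 × 10^6 bytes = 917,000,000 bytes
1 GB = 1,000,000,000 bytes
917,000,000 / 1,000,000,000 = 0.9170 GB

0.9170 GB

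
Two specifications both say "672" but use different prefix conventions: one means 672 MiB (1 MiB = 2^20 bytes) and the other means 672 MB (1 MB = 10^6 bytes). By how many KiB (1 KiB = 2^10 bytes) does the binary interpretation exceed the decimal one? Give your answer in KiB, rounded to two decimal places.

672 MiB = 672 × 1,048,576 = 704,643,072 bytes
672 MB = 672 × 1,000,000 = 672,000,000 bytes
difference = 32,643,072 bytes
32,643,072 / 1,024 = 31,878.00 KiB

31,878.00 KiB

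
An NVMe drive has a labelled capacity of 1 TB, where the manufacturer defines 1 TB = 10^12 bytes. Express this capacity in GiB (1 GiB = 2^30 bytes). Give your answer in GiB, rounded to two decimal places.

931.32 GiB

1 TB = 1 × 10^12 bytes = 1,000,000,000,000 bytes
1 GiB = 1,073,741,824 bytes
1,000,000,000,000 / 1,073,741,824 = 931.32 GiB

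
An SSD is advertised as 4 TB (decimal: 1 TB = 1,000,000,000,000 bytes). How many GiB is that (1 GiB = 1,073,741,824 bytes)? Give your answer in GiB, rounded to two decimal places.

4 TB × 1,000,000,000,000 bytes/TB = 4,000,000,000,000 bytes
1 GiB = 2^30 bytes = 1,073,741,824 bytes
4,000,000,000,000 / 1,073,741,824 = 3,725.29 GiB

3,725.29 GiB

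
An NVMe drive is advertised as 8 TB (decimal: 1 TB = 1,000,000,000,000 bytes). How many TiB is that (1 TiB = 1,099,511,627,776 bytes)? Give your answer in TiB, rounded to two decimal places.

8 TB × 1,000,000,000,000 bytes/TB = 8,000,000,000,000 bytes
1 TiB = 2^40 bytes = 1,099,511,627,776 bytes
8,000,000,000,000 / 1,099,511,627,776 = 7.28 TiB

7.28 TiB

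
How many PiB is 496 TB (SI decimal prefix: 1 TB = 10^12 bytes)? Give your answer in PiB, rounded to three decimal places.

0.441 PiB

496 TB = 496 × 10^12 bytes = 496,000,000,000,000 bytes
1 PiB = 2^50 bytes = 1,125,899,906,842,624 bytes
496,000,000,000,000 / 1,125,899,906,842,624 = 0.441 PiB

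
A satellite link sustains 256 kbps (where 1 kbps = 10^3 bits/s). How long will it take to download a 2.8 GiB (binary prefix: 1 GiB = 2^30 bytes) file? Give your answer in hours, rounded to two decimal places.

2.8 GiB = 3,006,477,107.2 bytes = 24,051,816,857.6 bits
256 kbps = 256,000 bits/s
time = 24,051,816,857.6 / 256,000 = 93,952.4096 s
93,952.4096 s / 3600 = 26.10 hours

26.10 hours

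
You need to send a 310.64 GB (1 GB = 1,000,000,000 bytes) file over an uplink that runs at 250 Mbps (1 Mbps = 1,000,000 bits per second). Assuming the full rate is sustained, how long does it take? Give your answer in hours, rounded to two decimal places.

310.64 GB = 310,640,000,000 bytes = 2,485,120,000,000 bits
250 Mbps = 250,000,000 bits/s
time = 2,485,120,000,000 / 250,000,000 = 9,940.4800 s
9,940.4800 s / 3600 = 2.76 hours

2.76 hours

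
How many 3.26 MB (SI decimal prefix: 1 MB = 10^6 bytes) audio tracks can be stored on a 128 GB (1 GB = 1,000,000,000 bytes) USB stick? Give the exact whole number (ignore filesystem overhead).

Capacity: 128 GB = 128,000,000,000 bytes
Per item: 3.26 MB = 3,260,000 bytes
⌊128,000,000,000 / 3,260,000⌋ = 39,263

39,263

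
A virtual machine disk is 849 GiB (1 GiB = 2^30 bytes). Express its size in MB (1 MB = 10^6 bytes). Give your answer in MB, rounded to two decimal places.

849 GiB × 1,073,741,824 bytes/GiB = 911,606,808,576 bytes
1 MB = 1,000,000 bytes
911,606,808,576 / 1,000,000 = 911,606.81 MB

911,606.81 MB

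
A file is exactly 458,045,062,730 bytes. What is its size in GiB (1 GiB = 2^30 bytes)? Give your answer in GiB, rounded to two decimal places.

426.59 GiB

458,045,062,730 bytes given.
1 GiB = 2^30 bytes = 1,073,741,824 bytes
458,045,062,730 / 1,073,741,824 = 426.59 GiB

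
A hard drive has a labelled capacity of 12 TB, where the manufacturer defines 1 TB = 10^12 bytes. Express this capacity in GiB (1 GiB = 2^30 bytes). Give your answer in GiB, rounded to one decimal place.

11,175.9 GiB

12 TB = 12 × 10^12 bytes = 12,000,000,000,000 bytes
1 GiB = 2^30 bytes = 1,073,741,824 bytes
12,000,000,000,000 / 1,073,741,824 = 11,175.9 GiB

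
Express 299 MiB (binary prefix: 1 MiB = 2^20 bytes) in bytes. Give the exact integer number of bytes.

313,524,224 bytes

299 × 1,048,576 = 313,524,224 bytes  (1 MiB = 2^20 bytes)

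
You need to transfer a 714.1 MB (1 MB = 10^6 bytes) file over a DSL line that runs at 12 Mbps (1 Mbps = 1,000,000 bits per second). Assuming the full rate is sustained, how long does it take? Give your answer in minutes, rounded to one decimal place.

7.9 minutes

714.1 MB = 714,100,000 bytes = 5,712,800,000 bits
12 Mbps = 12,000,000 bits/s
time = 5,712,800,000 / 12,000,000 = 476.07 s
476.07 s / 60 = 7.9 minutes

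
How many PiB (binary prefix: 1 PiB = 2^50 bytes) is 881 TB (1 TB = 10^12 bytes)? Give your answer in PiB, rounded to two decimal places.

881 TB = 881 × 10^12 bytes = 881,000,000,000,000 bytes
1 PiB = 1,125,899,906,842,624 bytes
881,000,000,000,000 / 1,125,899,906,842,624 = 0.78 PiB

0.78 PiB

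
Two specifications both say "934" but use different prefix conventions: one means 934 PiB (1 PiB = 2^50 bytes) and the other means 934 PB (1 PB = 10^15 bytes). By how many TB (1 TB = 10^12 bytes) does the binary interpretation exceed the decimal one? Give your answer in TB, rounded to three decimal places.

934 PiB = 934 × 1,125,899,906,842,624 = 1,051,590,512,991,010,816 bytes
934 PB = 934 × 1,000,000,000,000,000 = 934,000,000,000,000,000 bytes
difference = 117,590,512,991,010,816 bytes
117,590,512,991,010,816 / 1,000,000,000,000 = 117,590.513 TB

117,590.513 TB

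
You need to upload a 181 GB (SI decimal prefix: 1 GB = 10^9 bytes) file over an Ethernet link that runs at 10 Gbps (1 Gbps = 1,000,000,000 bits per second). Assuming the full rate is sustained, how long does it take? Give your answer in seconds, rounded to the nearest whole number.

181 GB = 181,000,000,000 bytes = 1,448,000,000,000 bits
10 Gbps = 10,000,000,000 bits/s
time = 1,448,000,000,000 / 10,000,000,000 = 145 s

145 seconds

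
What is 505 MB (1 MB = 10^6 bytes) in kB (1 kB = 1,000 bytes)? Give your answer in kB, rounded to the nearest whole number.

505,000 kB

505 MB = 505 × 10^6 bytes = 505,000,000 bytes
1 kB = 1,000 bytes
505,000,000 / 1,000 = 505,000 kB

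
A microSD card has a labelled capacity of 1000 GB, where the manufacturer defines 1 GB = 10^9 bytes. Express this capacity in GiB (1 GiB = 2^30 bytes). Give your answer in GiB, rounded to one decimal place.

1000 GB = 1000 × 10^9 bytes = 1,000,000,000,000 bytes
1 GiB = 1,073,741,824 bytes
1,000,000,000,000 / 1,073,741,824 = 931.3 GiB

931.3 GiB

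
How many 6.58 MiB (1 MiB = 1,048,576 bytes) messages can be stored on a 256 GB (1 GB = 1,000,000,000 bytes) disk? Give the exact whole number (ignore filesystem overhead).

37,103

Capacity: 256 GB = 256,000,000,000 bytes
Per item: 6.58 MiB = 6,899,630.08 bytes
⌊256,000,000,000 / 6,899,630.08⌋ = 37,103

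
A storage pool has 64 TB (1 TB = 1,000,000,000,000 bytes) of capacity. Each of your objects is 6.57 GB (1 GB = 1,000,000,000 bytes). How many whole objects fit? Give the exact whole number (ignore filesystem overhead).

Capacity: 64 TB = 64,000,000,000,000 bytes
Per item: 6.57 GB = 6,570,000,000 bytes
⌊64,000,000,000,000 / 6,570,000,000⌋ = 9,741

9,741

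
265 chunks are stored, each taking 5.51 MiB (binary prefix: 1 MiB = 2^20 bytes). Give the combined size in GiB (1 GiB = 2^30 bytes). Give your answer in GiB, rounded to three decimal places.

1.426 GiB

Total = 265 × 5.51 MiB = 1460.15 MiB
= 1460.15 × 1,048,576 bytes = 1,531,078,246.4 bytes
1 GiB = 1,073,741,824 bytes
1,531,078,246.4 / 1,073,741,824 = 1.426 GiB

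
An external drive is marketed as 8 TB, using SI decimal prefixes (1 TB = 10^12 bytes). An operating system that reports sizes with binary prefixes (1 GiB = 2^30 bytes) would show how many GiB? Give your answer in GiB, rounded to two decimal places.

8 TB = 8 × 10^12 bytes = 8,000,000,000,000 bytes
1 GiB = 2^30 bytes = 1,073,741,824 bytes
8,000,000,000,000 / 1,073,741,824 = 7,450.58 GiB

7,450.58 GiB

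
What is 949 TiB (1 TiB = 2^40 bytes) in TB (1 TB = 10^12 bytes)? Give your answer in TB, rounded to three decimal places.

1,043.437 TB

949 TiB = 949 × 2^40 bytes = 1,043,436,534,759,424 bytes
1 TB = 1,000,000,000,000 bytes
1,043,436,534,759,424 / 1,000,000,000,000 = 1,043.437 TB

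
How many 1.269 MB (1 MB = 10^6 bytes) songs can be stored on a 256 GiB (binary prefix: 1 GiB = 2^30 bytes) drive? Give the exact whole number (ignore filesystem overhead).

Capacity: 256 GiB = 274,877,906,944 bytes
Per item: 1.269 MB = 1,269,000 bytes
⌊274,877,906,944 / 1,269,000⌋ = 216,609

216,609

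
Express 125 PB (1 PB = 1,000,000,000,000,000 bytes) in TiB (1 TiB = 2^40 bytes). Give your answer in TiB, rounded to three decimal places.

113,686.838 TiB

125 PB = 125 × 10^15 bytes = 125,000,000,000,000,000 bytes
1 TiB = 1,099,511,627,776 bytes
125,000,000,000,000,000 / 1,099,511,627,776 = 113,686.838 TiB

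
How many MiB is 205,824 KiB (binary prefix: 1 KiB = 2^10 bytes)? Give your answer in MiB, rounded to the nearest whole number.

201 MiB

205,824 KiB = 205,824 × 2^10 bytes = 210,763,776 bytes
1 MiB = 1,048,576 bytes
210,763,776 / 1,048,576 = 201 MiB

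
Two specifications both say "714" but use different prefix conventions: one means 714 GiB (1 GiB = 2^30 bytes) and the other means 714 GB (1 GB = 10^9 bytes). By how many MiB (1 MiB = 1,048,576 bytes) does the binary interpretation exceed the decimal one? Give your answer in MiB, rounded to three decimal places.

714 GiB = 714 × 1,073,741,824 = 766,651,662,336 bytes
714 GB = 714 × 1,000,000,000 = 714,000,000,000 bytes
difference = 52,651,662,336 bytes
52,651,662,336 / 1,048,576 = 50,212.538 MiB

50,212.538 MiB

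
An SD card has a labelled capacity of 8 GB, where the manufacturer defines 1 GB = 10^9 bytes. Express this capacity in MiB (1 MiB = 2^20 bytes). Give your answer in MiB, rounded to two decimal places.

7,629.39 MiB

8 GB = 8 × 10^9 bytes = 8,000,000,000 bytes
1 MiB = 1,048,576 bytes
8,000,000,000 / 1,048,576 = 7,629.39 MiB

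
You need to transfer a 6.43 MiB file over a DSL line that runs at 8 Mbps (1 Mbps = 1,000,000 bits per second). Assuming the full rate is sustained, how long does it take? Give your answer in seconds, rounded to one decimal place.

6.7 seconds

6.43 MiB = 6,742,343.68 bytes = 53,938,749.44 bits
8 Mbps = 8,000,000 bits/s
time = 53,938,749.44 / 8,000,000 = 6.7 s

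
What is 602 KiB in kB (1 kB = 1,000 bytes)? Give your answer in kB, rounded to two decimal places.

602 KiB = 602 × 2^10 bytes = 616,448 bytes
1 kB = 10^3 bytes = 1,000 bytes
616,448 / 1,000 = 616.45 kB

616.45 kB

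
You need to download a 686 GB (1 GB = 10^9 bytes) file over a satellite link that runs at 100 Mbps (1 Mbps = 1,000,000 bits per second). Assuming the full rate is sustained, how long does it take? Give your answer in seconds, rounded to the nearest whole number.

54,880 seconds

686 GB = 686,000,000,000 bytes = 5,488,000,000,000 bits
100 Mbps = 100,000,000 bits/s
time = 5,488,000,000,000 / 100,000,000 = 54,880 s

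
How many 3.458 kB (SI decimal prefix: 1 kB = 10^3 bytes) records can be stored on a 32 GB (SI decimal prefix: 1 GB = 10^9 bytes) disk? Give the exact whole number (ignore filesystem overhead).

Capacity: 32 GB = 32,000,000,000 bytes
Per item: 3.458 kB = 3,458 bytes
⌊32,000,000,000 / 3,458⌋ = 9,253,903

9,253,903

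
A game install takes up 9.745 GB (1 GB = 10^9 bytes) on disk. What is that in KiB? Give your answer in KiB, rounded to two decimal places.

9,516,601.56 KiB

9.745 GB = 9.745 × 10^9 bytes = 9,745,000,000 bytes
1 KiB = 2^10 bytes = 1,024 bytes
9,745,000,000 / 1,024 = 9,516,601.56 KiB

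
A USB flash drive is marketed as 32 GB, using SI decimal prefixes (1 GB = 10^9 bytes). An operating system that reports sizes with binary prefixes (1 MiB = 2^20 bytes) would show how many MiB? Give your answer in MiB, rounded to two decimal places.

30,517.58 MiB

32 GB = 32 × 10^9 bytes = 32,000,000,000 bytes
1 MiB = 1,048,576 bytes
32,000,000,000 / 1,048,576 = 30,517.58 MiB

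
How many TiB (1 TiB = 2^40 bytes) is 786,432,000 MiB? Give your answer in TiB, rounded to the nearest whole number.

786,432,000 MiB × 1,048,576 bytes/MiB = 824,633,720,832,000 bytes
1 TiB = 1,099,511,627,776 bytes
824,633,720,832,000 / 1,099,511,627,776 = 750 TiB

750 TiB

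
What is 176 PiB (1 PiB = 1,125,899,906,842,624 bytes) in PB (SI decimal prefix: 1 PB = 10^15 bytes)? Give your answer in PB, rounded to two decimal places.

176 PiB = 176 × 2^50 bytes = 198,158,383,604,301,824 bytes
1 PB = 1,000,000,000,000,000 bytes
198,158,383,604,301,824 / 1,000,000,000,000,000 = 198.16 PB

198.16 PB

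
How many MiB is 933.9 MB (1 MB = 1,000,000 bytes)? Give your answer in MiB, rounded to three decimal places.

890.636 MiB

933.9 MB × 1,000,000 bytes/MB = 933,900,000 bytes
1 MiB = 2^20 bytes = 1,048,576 bytes
933,900,000 / 1,048,576 = 890.636 MiB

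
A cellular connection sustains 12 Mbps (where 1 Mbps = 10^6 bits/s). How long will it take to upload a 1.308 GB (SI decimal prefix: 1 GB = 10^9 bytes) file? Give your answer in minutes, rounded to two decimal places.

1.308 GB = 1,308,000,000 bytes = 10,464,000,000 bits
12 Mbps = 12,000,000 bits/s
time = 10,464,000,000 / 12,000,000 = 872.000 s
872.000 s / 60 = 14.53 minutes

14.53 minutes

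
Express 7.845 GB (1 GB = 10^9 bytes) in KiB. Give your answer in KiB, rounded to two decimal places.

7,661,132.81 KiB

7.845 GB × 1,000,000,000 bytes/GB = 7,845,000,000 bytes
1 KiB = 1,024 bytes
7,845,000,000 / 1,024 = 7,661,132.81 KiB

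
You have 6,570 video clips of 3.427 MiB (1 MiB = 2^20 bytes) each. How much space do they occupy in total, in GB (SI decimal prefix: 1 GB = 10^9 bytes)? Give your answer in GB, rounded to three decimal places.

Total = 6,570 × 3.427 MiB = 22515.39 MiB
= 22515.39 × 1,048,576 bytes = 23,609,097,584.64 bytes
1 GB = 1,000,000,000 bytes
23,609,097,584.64 / 1,000,000,000 = 23.609 GB

23.609 GB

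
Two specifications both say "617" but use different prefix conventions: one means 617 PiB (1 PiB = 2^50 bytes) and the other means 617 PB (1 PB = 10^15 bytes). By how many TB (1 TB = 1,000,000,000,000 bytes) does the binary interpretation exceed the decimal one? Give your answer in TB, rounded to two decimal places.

77,680.24 TB

617 PiB = 617 × 1,125,899,906,842,624 = 694,680,242,521,899,008 bytes
617 PB = 617 × 1,000,000,000,000,000 = 617,000,000,000,000,000 bytes
difference = 77,680,242,521,899,008 bytes
77,680,242,521,899,008 / 1,000,000,000,000 = 77,680.24 TB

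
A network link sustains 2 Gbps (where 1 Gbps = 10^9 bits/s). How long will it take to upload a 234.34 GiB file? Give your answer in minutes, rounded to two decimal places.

234.34 GiB = 251,620,659,036.16 bytes = 2,012,965,272,289.28 bits
2 Gbps = 2,000,000,000 bits/s
time = 2,012,965,272,289.28 / 2,000,000,000 = 1,006.483 s
1,006.483 s / 60 = 16.77 minutes

16.77 minutes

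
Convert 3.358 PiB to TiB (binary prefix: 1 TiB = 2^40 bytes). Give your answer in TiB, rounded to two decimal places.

3,438.59 TiB

3.358 PiB = 3.358 × 2^50 bytes = 3,780,771,887,177,531.392 bytes
1 TiB = 1,099,511,627,776 bytes
3,780,771,887,177,531.392 / 1,099,511,627,776 = 3,438.59 TiB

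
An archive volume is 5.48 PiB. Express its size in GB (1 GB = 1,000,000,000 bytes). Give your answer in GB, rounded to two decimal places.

5.48 PiB × 1,125,899,906,842,624 bytes/PiB = 6,169,931,489,497,579.52 bytes
1 GB = 1,000,000,000 bytes
6,169,931,489,497,579.52 / 1,000,000,000 = 6,169,931.49 GB

6,169,931.49 GB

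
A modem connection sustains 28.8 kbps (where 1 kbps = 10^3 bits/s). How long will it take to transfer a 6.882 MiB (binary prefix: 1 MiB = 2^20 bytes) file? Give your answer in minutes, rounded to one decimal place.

6.882 MiB = 7,216,300.032 bytes = 57,730,400.256 bits
28.8 kbps = 28,800 bits/s
time = 57,730,400.256 / 28,800 = 2,004.53 s
2,004.53 s / 60 = 33.4 minutes

33.4 minutes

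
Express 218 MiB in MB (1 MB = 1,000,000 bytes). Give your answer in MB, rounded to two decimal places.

218 MiB × 1,048,576 bytes/MiB = 228,589,568 bytes
1 MB = 1,000,000 bytes
228,589,568 / 1,000,000 = 228.59 MB

228.59 MB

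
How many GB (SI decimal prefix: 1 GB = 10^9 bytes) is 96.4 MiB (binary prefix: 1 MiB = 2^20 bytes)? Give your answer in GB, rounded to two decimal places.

0.10 GB

96.4 MiB = 96.4 × 2^20 bytes = 101,082,726.4 bytes
1 GB = 1,000,000,000 bytes
101,082,726.4 / 1,000,000,000 = 0.10 GB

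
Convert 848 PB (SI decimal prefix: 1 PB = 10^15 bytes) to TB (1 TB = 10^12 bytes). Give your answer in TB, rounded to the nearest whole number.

848,000 TB

848 PB = 848 × 10^15 bytes = 848,000,000,000,000,000 bytes
1 TB = 1,000,000,000,000 bytes
848,000,000,000,000,000 / 1,000,000,000,000 = 848,000 TB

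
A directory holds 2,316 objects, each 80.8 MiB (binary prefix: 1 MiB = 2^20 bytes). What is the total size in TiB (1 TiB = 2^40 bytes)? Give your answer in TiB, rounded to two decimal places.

0.18 TiB

Total = 2,316 × 80.8 MiB = 187132.8 MiB
= 187132.8 × 1,048,576 bytes = 196,222,962,892.8 bytes
1 TiB = 1,099,511,627,776 bytes
196,222,962,892.8 / 1,099,511,627,776 = 0.18 TiB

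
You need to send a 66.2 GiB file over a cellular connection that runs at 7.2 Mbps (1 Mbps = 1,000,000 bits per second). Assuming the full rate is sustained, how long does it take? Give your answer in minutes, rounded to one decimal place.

1,316.3 minutes

66.2 GiB = 71,081,708,748.8 bytes = 568,653,669,990.4 bits
7.2 Mbps = 7,200,000 bits/s
time = 568,653,669,990.4 / 7,200,000 = 78,979.68 s
78,979.68 s / 60 = 1,316.3 minutes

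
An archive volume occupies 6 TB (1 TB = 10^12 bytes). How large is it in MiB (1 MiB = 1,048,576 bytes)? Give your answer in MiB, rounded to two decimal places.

6 TB = 6 × 10^12 bytes = 6,000,000,000,000 bytes
1 MiB = 1,048,576 bytes
6,000,000,000,000 / 1,048,576 = 5,722,045.90 MiB

5,722,045.90 MiB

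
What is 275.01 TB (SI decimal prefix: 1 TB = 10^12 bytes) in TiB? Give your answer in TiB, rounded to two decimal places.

250.12 TiB

275.01 TB = 275.01 × 10^12 bytes = 275,010,000,000,000 bytes
1 TiB = 1,099,511,627,776 bytes
275,010,000,000,000 / 1,099,511,627,776 = 250.12 TiB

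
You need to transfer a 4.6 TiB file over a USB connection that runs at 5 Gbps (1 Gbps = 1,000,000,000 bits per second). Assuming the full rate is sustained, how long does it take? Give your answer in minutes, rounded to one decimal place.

4.6 TiB = 5,057,753,487,769.6 bytes = 40,462,027,902,156.8 bits
5 Gbps = 5,000,000,000 bits/s
time = 40,462,027,902,156.8 / 5,000,000,000 = 8,092.41 s
8,092.41 s / 60 = 134.9 minutes

134.9 minutes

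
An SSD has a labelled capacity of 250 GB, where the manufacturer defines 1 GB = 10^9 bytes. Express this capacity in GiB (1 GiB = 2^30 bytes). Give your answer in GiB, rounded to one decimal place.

232.8 GiB

250 GB = 250 × 10^9 bytes = 250,000,000,000 bytes
1 GiB = 1,073,741,824 bytes
250,000,000,000 / 1,073,741,824 = 232.8 GiB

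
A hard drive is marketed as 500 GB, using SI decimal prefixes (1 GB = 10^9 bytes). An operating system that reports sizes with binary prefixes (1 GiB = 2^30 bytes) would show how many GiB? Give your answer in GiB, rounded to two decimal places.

500 GB = 500 × 10^9 bytes = 500,000,000,000 bytes
1 GiB = 2^30 bytes = 1,073,741,824 bytes
500,000,000,000 / 1,073,741,824 = 465.66 GiB

465.66 GiB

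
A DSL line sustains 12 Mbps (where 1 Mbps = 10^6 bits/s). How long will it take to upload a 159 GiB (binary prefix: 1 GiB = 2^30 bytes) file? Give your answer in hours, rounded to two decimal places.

159 GiB = 170,724,950,016 bytes = 1,365,799,600,128 bits
12 Mbps = 12,000,000 bits/s
time = 1,365,799,600,128 / 12,000,000 = 113,816.6333 s
113,816.6333 s / 3600 = 31.62 hours

31.62 hours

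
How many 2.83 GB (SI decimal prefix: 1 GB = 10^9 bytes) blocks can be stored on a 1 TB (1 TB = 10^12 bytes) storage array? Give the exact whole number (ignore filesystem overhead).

Capacity: 1 TB = 1,000,000,000,000 bytes
Per item: 2.83 GB = 2,830,000,000 bytes
⌊1,000,000,000,000 / 2,830,000,000⌋ = 353

353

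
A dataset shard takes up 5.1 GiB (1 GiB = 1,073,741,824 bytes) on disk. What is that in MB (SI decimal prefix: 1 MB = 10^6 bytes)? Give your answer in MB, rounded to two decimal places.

5,476.08 MB

5.1 GiB × 1,073,741,824 bytes/GiB = 5,476,083,302.4 bytes
1 MB = 10^6 bytes = 1,000,000 bytes
5,476,083,302.4 / 1,000,000 = 5,476.08 MB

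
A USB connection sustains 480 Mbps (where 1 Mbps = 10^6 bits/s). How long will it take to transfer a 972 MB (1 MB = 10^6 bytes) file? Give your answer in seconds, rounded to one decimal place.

972 MB = 972,000,000 bytes = 7,776,000,000 bits
480 Mbps = 480,000,000 bits/s
time = 7,776,000,000 / 480,000,000 = 16.2 s

16.2 seconds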